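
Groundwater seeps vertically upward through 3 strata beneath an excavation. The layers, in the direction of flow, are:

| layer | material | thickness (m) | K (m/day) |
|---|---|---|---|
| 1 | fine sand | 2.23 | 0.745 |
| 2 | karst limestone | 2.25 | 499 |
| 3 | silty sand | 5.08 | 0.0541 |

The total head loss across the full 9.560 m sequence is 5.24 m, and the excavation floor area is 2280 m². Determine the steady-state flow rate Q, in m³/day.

123

Flow is perpendicular to layering, so the layers act in series and the equivalent K is the thickness-weighted harmonic mean.
Total thickness L = 2.23 + 2.25 + 5.08 = 9.560 m.
Σ(b_i/K_i) = 2.23/0.745 + 2.25/499 + 5.08/0.0541 = 96.90 d.
K_eq = L / Σ(b_i/K_i) = 9.560 / 96.90 = 0.09866 m/day.
Q = K_eq · A · (Δh/L) = 0.09866 × 2280 × (5.24/9.560) = 123.3 m³/day.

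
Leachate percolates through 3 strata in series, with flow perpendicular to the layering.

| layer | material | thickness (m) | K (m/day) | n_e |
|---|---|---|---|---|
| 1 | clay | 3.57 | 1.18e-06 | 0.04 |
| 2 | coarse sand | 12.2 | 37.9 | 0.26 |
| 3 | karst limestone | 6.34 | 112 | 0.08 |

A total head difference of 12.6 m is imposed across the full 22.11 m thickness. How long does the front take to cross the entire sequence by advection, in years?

2510

With flow normal to the layers, continuity requires the same specific discharge q through every layer.
Σ(b_i/K_i) = 3.57/1.18e-06 + 12.2/37.9 + 6.34/112 = 3.025e+06 d.
q = Δh / Σ(b_i/K_i) = 12.6 / 3.025e+06 = 4.165e-06 m/day.
In each layer the seepage velocity is v_i = q/n_i, so the layer transit time is t_i = b_i·n_i / q:
  layer 1 (clay): t_1 = 3.57 × 0.04 / 4.165e-06 = 34288 d
  layer 2 (coarse sand): t_2 = 12.2 × 0.26 / 4.165e-06 = 7.616e+05 d
  layer 3 (karst limestone): t_3 = 6.34 × 0.08 / 4.165e-06 = 1.218e+05 d
Total t = Σ t_i = 9.177e+05 days = 2513 years.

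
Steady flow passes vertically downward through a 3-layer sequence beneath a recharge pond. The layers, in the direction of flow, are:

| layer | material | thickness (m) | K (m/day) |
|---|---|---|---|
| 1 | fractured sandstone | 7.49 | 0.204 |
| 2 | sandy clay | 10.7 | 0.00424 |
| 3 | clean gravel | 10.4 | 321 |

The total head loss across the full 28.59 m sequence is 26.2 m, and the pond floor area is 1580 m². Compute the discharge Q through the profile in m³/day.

Flow is perpendicular to layering, so the layers act in series and the equivalent K is the thickness-weighted harmonic mean.
Total thickness L = 7.49 + 10.7 + 10.4 = 28.59 m.
Σ(b_i/K_i) = 7.49/0.204 + 10.7/0.00424 + 10.4/321 = 2560 d.
K_eq = L / Σ(b_i/K_i) = 28.59 / 2560 = 0.01117 m/day.
Q = K_eq · A · (Δh/L) = 0.01117 × 1580 × (26.2/28.59) = 16.17 m³/day.

16.2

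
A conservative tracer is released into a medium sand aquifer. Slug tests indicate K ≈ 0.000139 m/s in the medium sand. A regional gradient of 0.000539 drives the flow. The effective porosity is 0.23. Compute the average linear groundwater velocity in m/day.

Convert K: 0.000139 m/s × 86400 = 12.01 m/day.
Hydraulic gradient i = 0.000539.
Darcy flux q = K · i = 12.01 × 0.0005390 = 0.006473 m/day.
Seepage velocity v = q / n_e = 0.006473 / 0.23 = 0.02814 m/day.

0.0281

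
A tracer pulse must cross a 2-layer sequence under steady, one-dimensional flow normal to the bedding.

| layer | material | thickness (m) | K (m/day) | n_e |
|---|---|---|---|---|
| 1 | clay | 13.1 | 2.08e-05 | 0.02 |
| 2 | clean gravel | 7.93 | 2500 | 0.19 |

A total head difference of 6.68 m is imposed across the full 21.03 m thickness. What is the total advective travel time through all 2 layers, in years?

With flow normal to the layers, continuity requires the same specific discharge q through every layer.
Σ(b_i/K_i) = 13.1/2.08e-05 + 7.93/2500 = 6.298e+05 d.
q = Δh / Σ(b_i/K_i) = 6.68 / 6.298e+05 = 1.061e-05 m/day.
In each layer the seepage velocity is v_i = q/n_i, so the layer transit time is t_i = b_i·n_i / q:
  layer 1 (clay): t_1 = 13.1 × 0.02 / 1.061e-05 = 24702 d
  layer 2 (clean gravel): t_2 = 7.93 × 0.19 / 1.061e-05 = 1.421e+05 d
Total t = Σ t_i = 1.668e+05 days = 456.6 years.

457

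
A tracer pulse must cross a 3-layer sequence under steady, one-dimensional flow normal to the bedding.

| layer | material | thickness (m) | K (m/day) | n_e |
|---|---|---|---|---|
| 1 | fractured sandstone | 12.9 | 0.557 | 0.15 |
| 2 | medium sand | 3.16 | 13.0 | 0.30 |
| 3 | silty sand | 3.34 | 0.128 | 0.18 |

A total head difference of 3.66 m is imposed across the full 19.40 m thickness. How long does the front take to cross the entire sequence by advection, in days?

47.1

With flow normal to the layers, continuity requires the same specific discharge q through every layer.
Σ(b_i/K_i) = 12.9/0.557 + 3.16/13.0 + 3.34/0.128 = 49.50 d.
q = Δh / Σ(b_i/K_i) = 3.66 / 49.50 = 0.07394 m/day.
In each layer the seepage velocity is v_i = q/n_i, so the layer transit time is t_i = b_i·n_i / q:
  layer 1 (fractured sandstone): t_1 = 12.9 × 0.15 / 0.07394 = 26.17 d
  layer 2 (medium sand): t_2 = 3.16 × 0.30 / 0.07394 = 12.82 d
  layer 3 (silty sand): t_3 = 3.34 × 0.18 / 0.07394 = 8.130 d
Total t = Σ t_i = 47.12 days.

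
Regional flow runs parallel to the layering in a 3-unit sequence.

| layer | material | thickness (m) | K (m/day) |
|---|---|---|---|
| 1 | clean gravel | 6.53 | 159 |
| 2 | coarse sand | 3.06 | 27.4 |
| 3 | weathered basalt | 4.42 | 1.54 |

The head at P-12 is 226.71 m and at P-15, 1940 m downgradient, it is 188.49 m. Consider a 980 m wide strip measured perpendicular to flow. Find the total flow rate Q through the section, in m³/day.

Flow is parallel to layering, so each bed carries its own Darcy discharge and the transmissivities add.
Σ(K_i·b_i) = 159×6.53 + 27.4×3.06 + 1.54×4.42 = 1129 m²/day.
Hydraulic gradient i = (226.71 − 188.49) / 1940 = 38.22 / 1940 = 0.01970.
Q = Σ(K_i·b_i) · W · i = 1129 × 980 × 0.01970 = 21796 m³/day.

21800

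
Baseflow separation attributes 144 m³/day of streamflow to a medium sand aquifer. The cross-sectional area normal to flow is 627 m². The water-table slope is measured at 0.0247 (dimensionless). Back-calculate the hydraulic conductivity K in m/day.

Hydraulic gradient i = 0.0247.
From Q = K·A·i, K = Q / (A·i) = 144 / (627.0 × 0.02470) = 9.298 m/day.

9.30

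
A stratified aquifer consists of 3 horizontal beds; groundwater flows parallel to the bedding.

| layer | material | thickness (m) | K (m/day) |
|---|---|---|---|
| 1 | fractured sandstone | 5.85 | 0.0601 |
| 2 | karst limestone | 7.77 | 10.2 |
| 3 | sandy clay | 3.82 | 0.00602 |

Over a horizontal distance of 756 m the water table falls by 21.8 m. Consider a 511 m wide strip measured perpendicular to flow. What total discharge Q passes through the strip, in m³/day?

1170

Flow is parallel to layering, so each bed carries its own Darcy discharge and the transmissivities add.
Σ(K_i·b_i) = 0.0601×5.85 + 10.2×7.77 + 0.00602×3.82 = 79.63 m²/day.
Hydraulic gradient i = Δh / L = 21.8 / 756 = 0.02884.
Q = Σ(K_i·b_i) · W · i = 79.63 × 511 × 0.02884 = 1173 m³/day.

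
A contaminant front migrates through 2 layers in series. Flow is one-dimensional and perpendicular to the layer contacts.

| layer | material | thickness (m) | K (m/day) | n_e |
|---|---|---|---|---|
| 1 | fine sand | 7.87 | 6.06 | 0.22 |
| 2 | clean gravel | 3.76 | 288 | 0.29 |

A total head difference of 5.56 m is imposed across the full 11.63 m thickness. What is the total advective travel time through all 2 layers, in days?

With flow normal to the layers, continuity requires the same specific discharge q through every layer.
Σ(b_i/K_i) = 7.87/6.06 + 3.76/288 = 1.312 d.
q = Δh / Σ(b_i/K_i) = 5.56 / 1.312 = 4.239 m/day.
In each layer the seepage velocity is v_i = q/n_i, so the layer transit time is t_i = b_i·n_i / q:
  layer 1 (fine sand): t_1 = 7.87 × 0.22 / 4.239 = 0.4085 d
  layer 2 (clean gravel): t_2 = 3.76 × 0.29 / 4.239 = 0.2573 d
Total t = Σ t_i = 0.6657 days.

0.666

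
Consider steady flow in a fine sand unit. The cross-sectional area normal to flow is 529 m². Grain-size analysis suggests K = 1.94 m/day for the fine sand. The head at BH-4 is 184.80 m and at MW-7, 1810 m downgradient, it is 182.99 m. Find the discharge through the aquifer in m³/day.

Hydraulic gradient i = (184.80 − 182.99) / 1810 = 1.81 / 1810 = 0.001000.
Darcy's law: Q = K · A · i = 1.940 × 529.0 × 0.001000 = 1.026 m³/day.

1.03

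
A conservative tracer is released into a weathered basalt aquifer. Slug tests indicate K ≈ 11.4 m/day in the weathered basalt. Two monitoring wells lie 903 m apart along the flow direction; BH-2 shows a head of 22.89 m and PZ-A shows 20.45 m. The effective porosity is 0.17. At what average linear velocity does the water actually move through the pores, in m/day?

0.181

Hydraulic gradient i = (22.89 − 20.45) / 903 = 2.44 / 903 = 0.002702.
Darcy flux q = K · i = 11.40 × 0.002702 = 0.03080 m/day.
Seepage velocity v = q / n_e = 0.03080 / 0.17 = 0.1812 m/day.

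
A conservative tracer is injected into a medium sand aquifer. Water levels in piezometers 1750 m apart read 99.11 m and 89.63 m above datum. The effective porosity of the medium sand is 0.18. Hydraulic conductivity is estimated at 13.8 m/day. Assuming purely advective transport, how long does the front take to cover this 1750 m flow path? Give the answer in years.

11.5

Hydraulic gradient i = (99.11 − 89.63) / 1750 = 9.48 / 1750 = 0.005417.
Darcy flux q = K · i = 13.80 × 0.005417 = 0.07476 m/day.
Seepage velocity v = q / n_e = 0.07476 / 0.18 = 0.4153 m/day.
Travel time t = L / v = 1750 / 0.4153 = 4214 days = 11.54 years.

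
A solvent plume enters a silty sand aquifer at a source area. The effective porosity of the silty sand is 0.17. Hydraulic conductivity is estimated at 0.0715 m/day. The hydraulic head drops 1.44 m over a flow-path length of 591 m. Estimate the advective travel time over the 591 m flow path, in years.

Hydraulic gradient i = Δh / L = 1.44 / 591 = 0.002437.
Darcy flux q = K · i = 0.07150 × 0.002437 = 0.0001742 m/day.
Seepage velocity v = q / n_e = 0.0001742 / 0.17 = 0.001025 m/day.
Travel time t = L / v = 591 / 0.001025 = 5.767e+05 days = 1579 years.

1580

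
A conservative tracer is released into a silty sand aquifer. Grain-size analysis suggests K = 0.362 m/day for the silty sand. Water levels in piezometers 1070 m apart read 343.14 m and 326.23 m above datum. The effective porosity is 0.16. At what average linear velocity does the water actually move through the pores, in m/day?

Hydraulic gradient i = (343.14 − 326.23) / 1070 = 16.91 / 1070 = 0.01580.
Darcy flux q = K · i = 0.3620 × 0.01580 = 0.005721 m/day.
Seepage velocity v = q / n_e = 0.005721 / 0.16 = 0.03576 m/day.

0.0358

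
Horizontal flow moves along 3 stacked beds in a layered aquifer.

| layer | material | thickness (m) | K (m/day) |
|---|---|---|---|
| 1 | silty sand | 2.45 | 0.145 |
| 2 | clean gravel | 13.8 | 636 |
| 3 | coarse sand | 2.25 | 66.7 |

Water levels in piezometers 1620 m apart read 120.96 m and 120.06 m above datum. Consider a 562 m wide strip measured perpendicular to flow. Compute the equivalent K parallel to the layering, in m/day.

483

Flow is parallel to layering, so each bed carries its own Darcy discharge and the transmissivities add.
Σ(K_i·b_i) = 0.145×2.45 + 636×13.8 + 66.7×2.25 = 8927 m²/day.
Total thickness b = 18.50 m, so K_eq = Σ(K_i·b_i)/b = 482.6 m/day.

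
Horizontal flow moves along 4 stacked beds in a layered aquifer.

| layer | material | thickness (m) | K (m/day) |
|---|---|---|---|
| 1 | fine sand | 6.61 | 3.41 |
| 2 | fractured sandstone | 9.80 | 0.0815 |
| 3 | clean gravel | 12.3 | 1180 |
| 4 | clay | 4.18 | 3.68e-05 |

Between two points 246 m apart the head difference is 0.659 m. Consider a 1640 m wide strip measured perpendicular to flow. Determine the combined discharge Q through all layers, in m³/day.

Flow is parallel to layering, so each bed carries its own Darcy discharge and the transmissivities add.
Σ(K_i·b_i) = 3.41×6.61 + 0.0815×9.80 + 1180×12.3 + 3.68e-05×4.18 = 14537 m²/day.
Hydraulic gradient i = Δh / L = 0.659 / 246 = 0.002679.
Q = Σ(K_i·b_i) · W · i = 14537 × 1640 × 0.002679 = 63867 m³/day.

63900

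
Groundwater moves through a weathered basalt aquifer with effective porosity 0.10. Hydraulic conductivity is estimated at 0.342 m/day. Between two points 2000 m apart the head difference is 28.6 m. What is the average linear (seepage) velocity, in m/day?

Hydraulic gradient i = Δh / L = 28.6 / 2000 = 0.01430.
Darcy flux q = K · i = 0.3420 × 0.01430 = 0.004891 m/day.
Seepage velocity v = q / n_e = 0.004891 / 0.10 = 0.04891 m/day.

0.0489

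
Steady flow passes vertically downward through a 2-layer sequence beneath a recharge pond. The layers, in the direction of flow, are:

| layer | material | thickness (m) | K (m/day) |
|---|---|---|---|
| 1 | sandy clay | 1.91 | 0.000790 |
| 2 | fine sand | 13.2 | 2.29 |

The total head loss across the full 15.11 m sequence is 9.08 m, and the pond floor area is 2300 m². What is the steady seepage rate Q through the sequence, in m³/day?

Flow is perpendicular to layering, so the layers act in series and the equivalent K is the thickness-weighted harmonic mean.
Total thickness L = 1.91 + 13.2 = 15.11 m.
Σ(b_i/K_i) = 1.91/0.000790 + 13.2/2.29 = 2423 d.
K_eq = L / Σ(b_i/K_i) = 15.11 / 2423 = 0.006235 m/day.
Q = K_eq · A · (Δh/L) = 0.006235 × 2300 × (9.08/15.11) = 8.617 m³/day.

8.62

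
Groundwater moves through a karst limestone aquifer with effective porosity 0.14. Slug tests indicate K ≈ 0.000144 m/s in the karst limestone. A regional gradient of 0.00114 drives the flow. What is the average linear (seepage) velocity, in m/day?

0.101

Convert K: 0.000144 m/s × 86400 = 12.44 m/day.
Hydraulic gradient i = 0.00114.
Darcy flux q = K · i = 12.44 × 0.001140 = 0.01418 m/day.
Seepage velocity v = q / n_e = 0.01418 / 0.14 = 0.1013 m/day.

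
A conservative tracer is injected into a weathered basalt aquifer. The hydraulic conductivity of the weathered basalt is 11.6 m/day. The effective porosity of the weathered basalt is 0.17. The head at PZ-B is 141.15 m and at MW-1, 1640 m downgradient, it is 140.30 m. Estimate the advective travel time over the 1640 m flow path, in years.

Hydraulic gradient i = (141.15 − 140.30) / 1640 = 0.85 / 1640 = 0.0005183.
Darcy flux q = K · i = 11.60 × 0.0005183 = 0.006012 m/day.
Seepage velocity v = q / n_e = 0.006012 / 0.17 = 0.03537 m/day.
Travel time t = L / v = 1640 / 0.03537 = 46372 days = 127.0 years.

127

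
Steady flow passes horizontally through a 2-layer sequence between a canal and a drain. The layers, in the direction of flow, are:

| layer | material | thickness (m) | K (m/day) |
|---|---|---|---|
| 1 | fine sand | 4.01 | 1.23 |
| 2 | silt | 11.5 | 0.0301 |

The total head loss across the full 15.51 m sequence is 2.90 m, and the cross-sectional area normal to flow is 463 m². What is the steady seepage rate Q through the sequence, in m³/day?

3.48

Flow is perpendicular to layering, so the layers act in series and the equivalent K is the thickness-weighted harmonic mean.
Total thickness L = 4.01 + 11.5 = 15.51 m.
Σ(b_i/K_i) = 4.01/1.23 + 11.5/0.0301 = 385.3 d.
K_eq = L / Σ(b_i/K_i) = 15.51 / 385.3 = 0.04025 m/day.
Q = K_eq · A · (Δh/L) = 0.04025 × 463 × (2.90/15.51) = 3.485 m³/day.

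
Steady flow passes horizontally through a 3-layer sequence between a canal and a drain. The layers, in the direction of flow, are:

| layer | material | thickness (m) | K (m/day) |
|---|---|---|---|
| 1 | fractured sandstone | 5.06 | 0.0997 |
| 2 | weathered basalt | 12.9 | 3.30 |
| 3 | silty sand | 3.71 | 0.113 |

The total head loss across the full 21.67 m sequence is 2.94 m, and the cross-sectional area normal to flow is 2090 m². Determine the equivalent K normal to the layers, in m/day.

0.248

Flow is perpendicular to layering, so the layers act in series and the equivalent K is the thickness-weighted harmonic mean.
Total thickness L = 5.06 + 12.9 + 3.71 = 21.67 m.
Σ(b_i/K_i) = 5.06/0.0997 + 12.9/3.30 + 3.71/0.113 = 87.49 d.
K_eq = L / Σ(b_i/K_i) = 21.67 / 87.49 = 0.2477 m/day.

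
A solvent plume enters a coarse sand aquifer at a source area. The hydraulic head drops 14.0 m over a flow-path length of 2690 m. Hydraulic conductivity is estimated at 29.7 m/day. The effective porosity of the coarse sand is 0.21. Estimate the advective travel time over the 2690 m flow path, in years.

Hydraulic gradient i = Δh / L = 14.0 / 2690 = 0.005204.
Darcy flux q = K · i = 29.70 × 0.005204 = 0.1546 m/day.
Seepage velocity v = q / n_e = 0.1546 / 0.21 = 0.7361 m/day.
Travel time t = L / v = 2690 / 0.7361 = 3655 days = 10.01 years.

10.0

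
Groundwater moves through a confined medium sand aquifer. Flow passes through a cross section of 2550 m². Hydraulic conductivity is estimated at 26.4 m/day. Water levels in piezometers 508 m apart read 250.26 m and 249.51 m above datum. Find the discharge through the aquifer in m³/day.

Hydraulic gradient i = (250.26 − 249.51) / 508 = 0.75 / 508 = 0.001476.
Darcy's law: Q = K · A · i = 26.40 × 2550 × 0.001476 = 99.39 m³/day.

99.4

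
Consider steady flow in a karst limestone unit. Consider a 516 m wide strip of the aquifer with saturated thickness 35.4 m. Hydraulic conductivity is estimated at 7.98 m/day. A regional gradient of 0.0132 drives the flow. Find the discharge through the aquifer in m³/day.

1920

Cross-sectional area A = 516 × 35.4 = 18266 m².
Hydraulic gradient i = 0.0132.
Darcy's law: Q = K · A · i = 7.980 × 18266 × 0.01320 = 1924 m³/day.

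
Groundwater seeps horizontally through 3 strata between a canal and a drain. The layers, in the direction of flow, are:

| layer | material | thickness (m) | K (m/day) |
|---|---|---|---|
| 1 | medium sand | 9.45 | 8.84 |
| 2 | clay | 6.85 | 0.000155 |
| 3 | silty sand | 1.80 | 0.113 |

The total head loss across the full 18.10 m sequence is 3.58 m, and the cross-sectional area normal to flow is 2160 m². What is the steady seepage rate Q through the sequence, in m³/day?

0.175

Flow is perpendicular to layering, so the layers act in series and the equivalent K is the thickness-weighted harmonic mean.
Total thickness L = 9.45 + 6.85 + 1.80 = 18.10 m.
Σ(b_i/K_i) = 9.45/8.84 + 6.85/0.000155 + 1.80/0.113 = 44211 d.
K_eq = L / Σ(b_i/K_i) = 18.10 / 44211 = 0.0004094 m/day.
Q = K_eq · A · (Δh/L) = 0.0004094 × 2160 × (3.58/18.10) = 0.1749 m³/day.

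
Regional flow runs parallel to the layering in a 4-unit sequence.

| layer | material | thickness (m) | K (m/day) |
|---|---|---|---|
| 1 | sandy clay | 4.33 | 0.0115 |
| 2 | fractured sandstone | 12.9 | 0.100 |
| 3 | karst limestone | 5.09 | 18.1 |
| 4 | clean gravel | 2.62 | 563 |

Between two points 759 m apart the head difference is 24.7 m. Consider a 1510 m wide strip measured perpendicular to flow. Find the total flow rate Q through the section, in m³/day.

Flow is parallel to layering, so each bed carries its own Darcy discharge and the transmissivities add.
Σ(K_i·b_i) = 0.0115×4.33 + 0.100×12.9 + 18.1×5.09 + 563×2.62 = 1569 m²/day.
Hydraulic gradient i = Δh / L = 24.7 / 759 = 0.03254.
Q = Σ(K_i·b_i) · W · i = 1569 × 1510 × 0.03254 = 77077 m³/day.

77100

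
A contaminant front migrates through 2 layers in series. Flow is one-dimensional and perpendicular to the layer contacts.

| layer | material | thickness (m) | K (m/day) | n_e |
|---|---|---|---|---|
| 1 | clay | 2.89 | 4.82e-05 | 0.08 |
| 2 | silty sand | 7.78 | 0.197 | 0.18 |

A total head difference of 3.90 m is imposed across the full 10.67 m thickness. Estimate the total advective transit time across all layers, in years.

68.7

With flow normal to the layers, continuity requires the same specific discharge q through every layer.
Σ(b_i/K_i) = 2.89/4.82e-05 + 7.78/0.197 = 59998 d.
q = Δh / Σ(b_i/K_i) = 3.90 / 59998 = 6.500e-05 m/day.
In each layer the seepage velocity is v_i = q/n_i, so the layer transit time is t_i = b_i·n_i / q:
  layer 1 (clay): t_1 = 2.89 × 0.08 / 6.500e-05 = 3557 d
  layer 2 (silty sand): t_2 = 7.78 × 0.18 / 6.500e-05 = 21544 d
Total t = Σ t_i = 25101 days = 68.72 years.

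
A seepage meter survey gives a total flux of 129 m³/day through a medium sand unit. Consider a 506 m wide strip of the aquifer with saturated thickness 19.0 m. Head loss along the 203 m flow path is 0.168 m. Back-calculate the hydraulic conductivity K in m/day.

Cross-sectional area A = 506 × 19.0 = 9614 m².
Hydraulic gradient i = Δh / L = 0.168 / 203 = 0.0008276.
From Q = K·A·i, K = Q / (A·i) = 129 / (9614 × 0.0008276) = 16.21 m/day.

16.2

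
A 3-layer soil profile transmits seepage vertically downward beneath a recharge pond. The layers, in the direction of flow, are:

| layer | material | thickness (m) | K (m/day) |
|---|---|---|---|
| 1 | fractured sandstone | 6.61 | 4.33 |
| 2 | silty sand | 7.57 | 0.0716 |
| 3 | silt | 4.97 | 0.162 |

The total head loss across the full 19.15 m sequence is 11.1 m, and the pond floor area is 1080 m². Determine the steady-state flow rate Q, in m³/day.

86.9

Flow is perpendicular to layering, so the layers act in series and the equivalent K is the thickness-weighted harmonic mean.
Total thickness L = 6.61 + 7.57 + 4.97 = 19.15 m.
Σ(b_i/K_i) = 6.61/4.33 + 7.57/0.0716 + 4.97/0.162 = 137.9 d.
K_eq = L / Σ(b_i/K_i) = 19.15 / 137.9 = 0.1388 m/day.
Q = K_eq · A · (Δh/L) = 0.1388 × 1080 × (11.1/19.15) = 86.91 m³/day.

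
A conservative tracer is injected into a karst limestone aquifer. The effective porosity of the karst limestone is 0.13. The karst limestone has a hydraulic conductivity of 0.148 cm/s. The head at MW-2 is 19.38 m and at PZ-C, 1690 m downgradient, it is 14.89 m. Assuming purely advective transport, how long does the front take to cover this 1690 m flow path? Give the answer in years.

Convert K: 0.148 cm/s × 864 = 127.9 m/day.
Hydraulic gradient i = (19.38 − 14.89) / 1690 = 4.49 / 1690 = 0.002657.
Darcy flux q = K · i = 127.9 × 0.002657 = 0.3397 m/day.
Seepage velocity v = q / n_e = 0.3397 / 0.13 = 2.613 m/day.
Travel time t = L / v = 1690 / 2.613 = 646.7 days = 1.771 years.

1.77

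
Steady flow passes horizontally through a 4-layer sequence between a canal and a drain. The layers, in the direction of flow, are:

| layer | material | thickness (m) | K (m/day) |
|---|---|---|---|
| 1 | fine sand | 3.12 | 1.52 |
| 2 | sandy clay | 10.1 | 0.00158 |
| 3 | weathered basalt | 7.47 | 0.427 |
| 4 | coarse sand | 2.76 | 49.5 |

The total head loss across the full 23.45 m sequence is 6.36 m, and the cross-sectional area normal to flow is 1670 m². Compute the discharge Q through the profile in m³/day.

1.66

Flow is perpendicular to layering, so the layers act in series and the equivalent K is the thickness-weighted harmonic mean.
Total thickness L = 3.12 + 10.1 + 7.47 + 2.76 = 23.45 m.
Σ(b_i/K_i) = 3.12/1.52 + 10.1/0.00158 + 7.47/0.427 + 2.76/49.5 = 6412 d.
K_eq = L / Σ(b_i/K_i) = 23.45 / 6412 = 0.003657 m/day.
Q = K_eq · A · (Δh/L) = 0.003657 × 1670 × (6.36/23.45) = 1.656 m³/day.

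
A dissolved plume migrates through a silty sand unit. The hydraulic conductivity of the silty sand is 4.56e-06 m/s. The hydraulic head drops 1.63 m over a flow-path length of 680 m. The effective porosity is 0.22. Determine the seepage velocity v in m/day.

Convert K: 4.56e-06 m/s × 86400 = 0.3940 m/day.
Hydraulic gradient i = Δh / L = 1.63 / 680 = 0.002397.
Darcy flux q = K · i = 0.3940 × 0.002397 = 0.0009444 m/day.
Seepage velocity v = q / n_e = 0.0009444 / 0.22 = 0.004293 m/day.

0.00429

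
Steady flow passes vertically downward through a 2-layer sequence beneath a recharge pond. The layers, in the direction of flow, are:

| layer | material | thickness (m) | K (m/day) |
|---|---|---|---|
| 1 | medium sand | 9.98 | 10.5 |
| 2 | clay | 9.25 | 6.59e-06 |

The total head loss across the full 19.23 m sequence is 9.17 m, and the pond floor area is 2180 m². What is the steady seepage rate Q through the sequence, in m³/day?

Flow is perpendicular to layering, so the layers act in series and the equivalent K is the thickness-weighted harmonic mean.
Total thickness L = 9.98 + 9.25 = 19.23 m.
Σ(b_i/K_i) = 9.98/10.5 + 9.25/6.59e-06 = 1.404e+06 d.
K_eq = L / Σ(b_i/K_i) = 19.23 / 1.404e+06 = 1.370e-05 m/day.
Q = K_eq · A · (Δh/L) = 1.370e-05 × 2180 × (9.17/19.23) = 0.01424 m³/day.

0.0142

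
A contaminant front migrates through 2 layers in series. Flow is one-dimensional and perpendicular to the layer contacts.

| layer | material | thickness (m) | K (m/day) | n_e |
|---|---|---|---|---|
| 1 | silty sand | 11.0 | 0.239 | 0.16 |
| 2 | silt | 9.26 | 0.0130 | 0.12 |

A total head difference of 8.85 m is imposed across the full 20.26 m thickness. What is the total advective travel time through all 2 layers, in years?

0.674

With flow normal to the layers, continuity requires the same specific discharge q through every layer.
Σ(b_i/K_i) = 11.0/0.239 + 9.26/0.0130 = 758.3 d.
q = Δh / Σ(b_i/K_i) = 8.85 / 758.3 = 0.01167 m/day.
In each layer the seepage velocity is v_i = q/n_i, so the layer transit time is t_i = b_i·n_i / q:
  layer 1 (silty sand): t_1 = 11.0 × 0.16 / 0.01167 = 150.8 d
  layer 2 (silt): t_2 = 9.26 × 0.12 / 0.01167 = 95.22 d
Total t = Σ t_i = 246.0 days = 0.6736 years.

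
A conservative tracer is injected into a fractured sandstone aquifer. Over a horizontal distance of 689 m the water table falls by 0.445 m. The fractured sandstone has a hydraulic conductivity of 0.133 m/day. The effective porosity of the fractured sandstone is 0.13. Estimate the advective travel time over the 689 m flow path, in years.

2850

Hydraulic gradient i = Δh / L = 0.445 / 689 = 0.0006459.
Darcy flux q = K · i = 0.1330 × 0.0006459 = 8.590e-05 m/day.
Seepage velocity v = q / n_e = 8.590e-05 / 0.13 = 0.0006608 m/day.
Travel time t = L / v = 689 / 0.0006608 = 1.043e+06 days = 2855 years.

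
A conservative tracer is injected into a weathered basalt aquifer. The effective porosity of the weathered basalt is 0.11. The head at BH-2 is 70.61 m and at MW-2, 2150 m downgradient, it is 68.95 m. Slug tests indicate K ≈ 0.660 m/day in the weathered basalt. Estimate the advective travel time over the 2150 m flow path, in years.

Hydraulic gradient i = (70.61 − 68.95) / 2150 = 1.66 / 2150 = 0.0007721.
Darcy flux q = K · i = 0.6600 × 0.0007721 = 0.0005096 m/day.
Seepage velocity v = q / n_e = 0.0005096 / 0.11 = 0.004633 m/day.
Travel time t = L / v = 2150 / 0.004633 = 4.641e+05 days = 1271 years.

1270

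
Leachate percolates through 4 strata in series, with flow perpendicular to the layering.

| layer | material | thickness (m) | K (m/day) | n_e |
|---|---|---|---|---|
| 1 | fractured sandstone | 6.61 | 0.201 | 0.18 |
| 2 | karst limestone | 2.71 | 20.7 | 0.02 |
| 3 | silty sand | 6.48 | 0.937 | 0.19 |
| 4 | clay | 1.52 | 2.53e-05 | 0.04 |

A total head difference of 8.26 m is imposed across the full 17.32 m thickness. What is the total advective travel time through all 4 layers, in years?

50.5

With flow normal to the layers, continuity requires the same specific discharge q through every layer.
Σ(b_i/K_i) = 6.61/0.201 + 2.71/20.7 + 6.48/0.937 + 1.52/2.53e-05 = 60119 d.
q = Δh / Σ(b_i/K_i) = 8.26 / 60119 = 0.0001374 m/day.
In each layer the seepage velocity is v_i = q/n_i, so the layer transit time is t_i = b_i·n_i / q:
  layer 1 (fractured sandstone): t_1 = 6.61 × 0.18 / 0.0001374 = 8660 d
  layer 2 (karst limestone): t_2 = 2.71 × 0.02 / 0.0001374 = 394.5 d
  layer 3 (silty sand): t_3 = 6.48 × 0.19 / 0.0001374 = 8961 d
  layer 4 (clay): t_4 = 1.52 × 0.04 / 0.0001374 = 442.5 d
Total t = Σ t_i = 18458 days = 50.53 years.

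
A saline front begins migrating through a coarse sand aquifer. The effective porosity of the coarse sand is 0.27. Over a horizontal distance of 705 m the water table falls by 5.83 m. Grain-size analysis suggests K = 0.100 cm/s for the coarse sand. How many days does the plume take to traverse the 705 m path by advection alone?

Convert K: 0.100 cm/s × 864 = 86.40 m/day.
Hydraulic gradient i = Δh / L = 5.83 / 705 = 0.008270.
Darcy flux q = K · i = 86.40 × 0.008270 = 0.7145 m/day.
Seepage velocity v = q / n_e = 0.7145 / 0.27 = 2.646 m/day.
Travel time t = L / v = 705 / 2.646 = 266.4 days.

266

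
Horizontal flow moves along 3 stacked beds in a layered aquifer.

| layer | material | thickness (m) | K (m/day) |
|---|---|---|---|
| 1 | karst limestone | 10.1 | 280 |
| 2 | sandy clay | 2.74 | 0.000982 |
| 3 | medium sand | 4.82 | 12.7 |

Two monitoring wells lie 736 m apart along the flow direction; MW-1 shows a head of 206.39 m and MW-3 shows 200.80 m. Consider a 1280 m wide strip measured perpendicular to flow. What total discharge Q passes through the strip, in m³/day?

Flow is parallel to layering, so each bed carries its own Darcy discharge and the transmissivities add.
Σ(K_i·b_i) = 280×10.1 + 0.000982×2.74 + 12.7×4.82 = 2889 m²/day.
Hydraulic gradient i = (206.39 − 200.80) / 736 = 5.59 / 736 = 0.007595.
Q = Σ(K_i·b_i) · W · i = 2889 × 1280 × 0.007595 = 28088 m³/day.

28100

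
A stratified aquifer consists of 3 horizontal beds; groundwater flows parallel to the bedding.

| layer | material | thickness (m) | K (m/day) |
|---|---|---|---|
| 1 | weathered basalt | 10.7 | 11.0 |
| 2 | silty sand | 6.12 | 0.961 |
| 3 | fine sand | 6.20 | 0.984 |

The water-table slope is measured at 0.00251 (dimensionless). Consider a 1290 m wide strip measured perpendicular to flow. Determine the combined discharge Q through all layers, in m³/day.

Flow is parallel to layering, so each bed carries its own Darcy discharge and the transmissivities add.
Σ(K_i·b_i) = 11.0×10.7 + 0.961×6.12 + 0.984×6.20 = 129.7 m²/day.
Hydraulic gradient i = 0.00251.
Q = Σ(K_i·b_i) · W · i = 129.7 × 1290 × 0.002510 = 419.9 m³/day.

420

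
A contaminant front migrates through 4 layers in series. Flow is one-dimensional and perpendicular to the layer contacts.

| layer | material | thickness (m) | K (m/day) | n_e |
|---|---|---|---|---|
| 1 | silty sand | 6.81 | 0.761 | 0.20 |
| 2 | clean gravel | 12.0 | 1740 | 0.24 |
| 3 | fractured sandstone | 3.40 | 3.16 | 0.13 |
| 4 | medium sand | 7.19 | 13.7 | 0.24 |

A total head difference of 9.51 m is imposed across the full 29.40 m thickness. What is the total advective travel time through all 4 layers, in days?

7.11

With flow normal to the layers, continuity requires the same specific discharge q through every layer.
Σ(b_i/K_i) = 6.81/0.761 + 12.0/1740 + 3.40/3.16 + 7.19/13.7 = 10.56 d.
q = Δh / Σ(b_i/K_i) = 9.51 / 10.56 = 0.9009 m/day.
In each layer the seepage velocity is v_i = q/n_i, so the layer transit time is t_i = b_i·n_i / q:
  layer 1 (silty sand): t_1 = 6.81 × 0.20 / 0.9009 = 1.512 d
  layer 2 (clean gravel): t_2 = 12.0 × 0.24 / 0.9009 = 3.197 d
  layer 3 (fractured sandstone): t_3 = 3.40 × 0.13 / 0.9009 = 0.4906 d
  layer 4 (medium sand): t_4 = 7.19 × 0.24 / 0.9009 = 1.915 d
Total t = Σ t_i = 7.115 days.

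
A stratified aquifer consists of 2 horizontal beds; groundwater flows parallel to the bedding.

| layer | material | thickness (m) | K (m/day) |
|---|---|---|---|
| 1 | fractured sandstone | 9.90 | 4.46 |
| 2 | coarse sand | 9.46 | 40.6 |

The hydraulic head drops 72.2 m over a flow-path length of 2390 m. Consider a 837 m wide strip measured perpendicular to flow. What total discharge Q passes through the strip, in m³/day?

Flow is parallel to layering, so each bed carries its own Darcy discharge and the transmissivities add.
Σ(K_i·b_i) = 4.46×9.90 + 40.6×9.46 = 428.2 m²/day.
Hydraulic gradient i = Δh / L = 72.2 / 2390 = 0.03021.
Q = Σ(K_i·b_i) · W · i = 428.2 × 837 × 0.03021 = 10828 m³/day.

10800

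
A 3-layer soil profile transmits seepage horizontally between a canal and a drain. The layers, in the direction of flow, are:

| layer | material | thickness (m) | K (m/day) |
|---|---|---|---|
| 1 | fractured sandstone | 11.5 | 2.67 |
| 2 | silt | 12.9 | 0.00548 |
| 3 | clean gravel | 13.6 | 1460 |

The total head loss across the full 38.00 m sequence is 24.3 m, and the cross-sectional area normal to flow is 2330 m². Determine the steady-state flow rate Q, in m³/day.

24.0

Flow is perpendicular to layering, so the layers act in series and the equivalent K is the thickness-weighted harmonic mean.
Total thickness L = 11.5 + 12.9 + 13.6 = 38.00 m.
Σ(b_i/K_i) = 11.5/2.67 + 12.9/0.00548 + 13.6/1460 = 2358 d.
K_eq = L / Σ(b_i/K_i) = 38.00 / 2358 = 0.01611 m/day.
Q = K_eq · A · (Δh/L) = 0.01611 × 2330 × (24.3/38.00) = 24.01 m³/day.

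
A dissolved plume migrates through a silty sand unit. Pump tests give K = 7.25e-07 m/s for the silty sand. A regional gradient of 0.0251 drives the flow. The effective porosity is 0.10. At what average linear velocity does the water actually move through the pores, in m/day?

0.0157

Convert K: 7.25e-07 m/s × 86400 = 0.06264 m/day.
Hydraulic gradient i = 0.0251.
Darcy flux q = K · i = 0.06264 × 0.02510 = 0.001572 m/day.
Seepage velocity v = q / n_e = 0.001572 / 0.10 = 0.01572 m/day.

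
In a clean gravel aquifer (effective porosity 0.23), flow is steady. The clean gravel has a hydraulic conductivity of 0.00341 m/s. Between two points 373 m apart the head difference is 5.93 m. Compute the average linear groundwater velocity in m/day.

Convert K: 0.00341 m/s × 86400 = 294.6 m/day.
Hydraulic gradient i = Δh / L = 5.93 / 373 = 0.01590.
Darcy flux q = K · i = 294.6 × 0.01590 = 4.684 m/day.
Seepage velocity v = q / n_e = 4.684 / 0.23 = 20.37 m/day.

20.4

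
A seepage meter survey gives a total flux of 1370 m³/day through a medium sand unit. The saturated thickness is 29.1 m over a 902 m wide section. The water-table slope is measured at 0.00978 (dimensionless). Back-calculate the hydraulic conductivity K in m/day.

5.34

Cross-sectional area A = 902 × 29.1 = 26248 m².
Hydraulic gradient i = 0.00978.
From Q = K·A·i, K = Q / (A·i) = 1370 / (26248 × 0.009780) = 5.337 m/day.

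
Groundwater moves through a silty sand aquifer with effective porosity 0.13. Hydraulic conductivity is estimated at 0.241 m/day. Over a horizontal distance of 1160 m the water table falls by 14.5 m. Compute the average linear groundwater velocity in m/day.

Hydraulic gradient i = Δh / L = 14.5 / 1160 = 0.01250.
Darcy flux q = K · i = 0.2410 × 0.01250 = 0.003012 m/day.
Seepage velocity v = q / n_e = 0.003012 / 0.13 = 0.02317 m/day.

0.0232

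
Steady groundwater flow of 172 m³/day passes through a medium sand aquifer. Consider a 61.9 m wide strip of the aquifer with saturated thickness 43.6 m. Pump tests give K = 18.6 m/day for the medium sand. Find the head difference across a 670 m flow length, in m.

2.30

Cross-sectional area A = 61.9 × 43.6 = 2699 m².
From Q = K·A·i, i = Q / (K·A) = 172 / (18.60 × 2699) = 0.003426.
Head loss Δh = i · L = 0.003426 × 670 = 2.296 m.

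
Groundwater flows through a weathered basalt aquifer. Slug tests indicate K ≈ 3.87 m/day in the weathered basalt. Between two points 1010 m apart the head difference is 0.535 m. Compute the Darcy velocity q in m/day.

Hydraulic gradient i = Δh / L = 0.535 / 1010 = 0.0005297.
Specific discharge q = K · i = 3.870 × 0.0005297 = 0.002050 m/day.

0.00205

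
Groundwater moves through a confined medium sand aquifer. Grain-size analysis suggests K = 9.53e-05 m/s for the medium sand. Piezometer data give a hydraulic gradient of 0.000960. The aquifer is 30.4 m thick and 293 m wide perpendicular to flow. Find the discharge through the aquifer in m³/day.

70.4

Convert K: 9.53e-05 m/s × 86400 = 8.234 m/day.
Cross-sectional area A = 293 × 30.4 = 8907 m².
Hydraulic gradient i = 0.000960.
Darcy's law: Q = K · A · i = 8.234 × 8907 × 0.0009600 = 70.41 m³/day.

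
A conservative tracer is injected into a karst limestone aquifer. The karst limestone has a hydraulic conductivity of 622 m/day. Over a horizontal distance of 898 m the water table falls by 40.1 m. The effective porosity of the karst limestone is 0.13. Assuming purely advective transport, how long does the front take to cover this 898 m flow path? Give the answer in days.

4.20

Hydraulic gradient i = Δh / L = 40.1 / 898 = 0.04465.
Darcy flux q = K · i = 622.0 × 0.04465 = 27.78 m/day.
Seepage velocity v = q / n_e = 27.78 / 0.13 = 213.7 m/day.
Travel time t = L / v = 898 / 213.7 = 4.203 days.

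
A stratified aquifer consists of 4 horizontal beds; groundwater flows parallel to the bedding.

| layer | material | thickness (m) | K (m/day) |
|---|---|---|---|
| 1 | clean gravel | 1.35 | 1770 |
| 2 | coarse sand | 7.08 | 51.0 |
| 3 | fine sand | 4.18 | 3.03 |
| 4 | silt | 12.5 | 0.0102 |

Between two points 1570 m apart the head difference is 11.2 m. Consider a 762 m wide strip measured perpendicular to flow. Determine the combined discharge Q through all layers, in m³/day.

Flow is parallel to layering, so each bed carries its own Darcy discharge and the transmissivities add.
Σ(K_i·b_i) = 1770×1.35 + 51.0×7.08 + 3.03×4.18 + 0.0102×12.5 = 2763 m²/day.
Hydraulic gradient i = Δh / L = 11.2 / 1570 = 0.007134.
Q = Σ(K_i·b_i) · W · i = 2763 × 762 × 0.007134 = 15021 m³/day.

15000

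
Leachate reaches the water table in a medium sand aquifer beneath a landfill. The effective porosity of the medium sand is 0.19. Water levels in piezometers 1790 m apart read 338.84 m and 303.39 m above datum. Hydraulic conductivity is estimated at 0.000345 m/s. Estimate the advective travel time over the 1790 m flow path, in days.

Convert K: 0.000345 m/s × 86400 = 29.81 m/day.
Hydraulic gradient i = (338.84 − 303.39) / 1790 = 35.45 / 1790 = 0.01980.
Darcy flux q = K · i = 29.81 × 0.01980 = 0.5903 m/day.
Seepage velocity v = q / n_e = 0.5903 / 0.19 = 3.107 m/day.
Travel time t = L / v = 1790 / 3.107 = 576.1 days.

576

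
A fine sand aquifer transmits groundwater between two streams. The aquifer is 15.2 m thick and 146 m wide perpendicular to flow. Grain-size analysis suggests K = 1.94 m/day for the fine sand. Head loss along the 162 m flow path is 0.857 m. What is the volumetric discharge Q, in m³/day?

22.8

Cross-sectional area A = 146 × 15.2 = 2219 m².
Hydraulic gradient i = Δh / L = 0.857 / 162 = 0.005290.
Darcy's law: Q = K · A · i = 1.940 × 2219 × 0.005290 = 22.78 m³/day.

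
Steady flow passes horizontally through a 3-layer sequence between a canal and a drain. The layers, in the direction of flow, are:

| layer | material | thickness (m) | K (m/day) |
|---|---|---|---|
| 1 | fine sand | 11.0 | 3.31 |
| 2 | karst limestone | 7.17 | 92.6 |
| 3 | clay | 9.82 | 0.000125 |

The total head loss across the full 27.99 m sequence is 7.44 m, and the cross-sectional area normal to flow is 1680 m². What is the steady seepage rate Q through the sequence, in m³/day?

0.159

Flow is perpendicular to layering, so the layers act in series and the equivalent K is the thickness-weighted harmonic mean.
Total thickness L = 11.0 + 7.17 + 9.82 = 27.99 m.
Σ(b_i/K_i) = 11.0/3.31 + 7.17/92.6 + 9.82/0.000125 = 78563 d.
K_eq = L / Σ(b_i/K_i) = 27.99 / 78563 = 0.0003563 m/day.
Q = K_eq · A · (Δh/L) = 0.0003563 × 1680 × (7.44/27.99) = 0.1591 m³/day.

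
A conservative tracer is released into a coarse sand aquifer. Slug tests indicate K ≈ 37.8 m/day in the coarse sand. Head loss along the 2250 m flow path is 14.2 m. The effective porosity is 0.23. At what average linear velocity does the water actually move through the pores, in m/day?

Hydraulic gradient i = Δh / L = 14.2 / 2250 = 0.006311.
Darcy flux q = K · i = 37.80 × 0.006311 = 0.2386 m/day.
Seepage velocity v = q / n_e = 0.2386 / 0.23 = 1.037 m/day.

1.04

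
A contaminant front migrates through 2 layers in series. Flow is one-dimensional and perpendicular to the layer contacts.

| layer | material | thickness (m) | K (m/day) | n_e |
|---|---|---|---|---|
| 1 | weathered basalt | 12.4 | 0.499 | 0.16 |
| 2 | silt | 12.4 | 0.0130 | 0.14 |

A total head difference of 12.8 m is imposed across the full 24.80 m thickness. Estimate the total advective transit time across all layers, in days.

With flow normal to the layers, continuity requires the same specific discharge q through every layer.
Σ(b_i/K_i) = 12.4/0.499 + 12.4/0.0130 = 978.7 d.
q = Δh / Σ(b_i/K_i) = 12.8 / 978.7 = 0.01308 m/day.
In each layer the seepage velocity is v_i = q/n_i, so the layer transit time is t_i = b_i·n_i / q:
  layer 1 (weathered basalt): t_1 = 12.4 × 0.16 / 0.01308 = 151.7 d
  layer 2 (silt): t_2 = 12.4 × 0.14 / 0.01308 = 132.7 d
Total t = Σ t_i = 284.4 days.

284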